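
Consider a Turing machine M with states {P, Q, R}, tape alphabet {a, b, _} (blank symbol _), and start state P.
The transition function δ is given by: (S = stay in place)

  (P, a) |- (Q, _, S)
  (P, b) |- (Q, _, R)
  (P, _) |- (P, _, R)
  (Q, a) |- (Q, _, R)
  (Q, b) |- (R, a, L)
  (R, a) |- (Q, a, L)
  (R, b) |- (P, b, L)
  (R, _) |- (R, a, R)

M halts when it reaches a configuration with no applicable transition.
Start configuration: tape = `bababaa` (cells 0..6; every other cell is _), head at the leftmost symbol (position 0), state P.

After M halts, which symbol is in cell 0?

_

P | [b]ababaa_   read b → write _, move R, go to Q
Q | _[a]babaa_   read a → write _, move R, go to Q
Q | __[b]abaa_   read b → write a, move L, go to R
R | _[_]aabaa_   read _ → write a, move R, go to R
R | _a[a]abaa_   read a → write a, move L, go to Q
Q | _[a]aabaa_   read a → write _, move R, go to Q
Q | __[a]abaa_   read a → write _, move R, go to Q
Q | ___[a]baa_   read a → write _, move R, go to Q
Q | ____[b]aa_   read b → write a, move L, go to R
R | ___[_]aaa_   read _ → write a, move R, go to R
R | ___a[a]aa_   read a → write a, move L, go to Q
Q | ___[a]aaa_   read a → write _, move R, go to Q
Q | ____[a]aa_   read a → write _, move R, go to Q
Q | _____[a]a_   read a → write _, move R, go to Q
Q | ______[a]_   read a → write _, move R, go to Q
Q | _______[_]
Cell 0 holds _ when M halts.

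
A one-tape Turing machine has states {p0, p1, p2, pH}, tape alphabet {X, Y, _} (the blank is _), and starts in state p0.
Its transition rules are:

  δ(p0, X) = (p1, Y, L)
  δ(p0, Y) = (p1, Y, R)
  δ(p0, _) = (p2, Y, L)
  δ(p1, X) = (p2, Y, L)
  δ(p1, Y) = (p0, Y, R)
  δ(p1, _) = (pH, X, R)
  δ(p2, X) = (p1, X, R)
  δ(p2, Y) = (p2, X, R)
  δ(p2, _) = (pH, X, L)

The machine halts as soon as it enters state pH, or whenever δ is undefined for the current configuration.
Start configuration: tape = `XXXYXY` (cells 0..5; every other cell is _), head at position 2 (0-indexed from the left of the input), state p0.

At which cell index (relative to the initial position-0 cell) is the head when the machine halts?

6

p0 | XX[X]YXY__   read X → write Y, move L, go to p1
p1 | X[X]YYXY__   read X → write Y, move L, go to p2
p2 | [X]YYYXY__   read X → write X, move R, go to p1
p1 | X[Y]YYXY__   read Y → write Y, move R, go to p0
p0 | XY[Y]YXY__   read Y → write Y, move R, go to p1
p1 | XYY[Y]XY__   read Y → write Y, move R, go to p0
p0 | XYYY[X]Y__   read X → write Y, move L, go to p1
p1 | XYY[Y]YY__   read Y → write Y, move R, go to p0
p0 | XYYY[Y]Y__   read Y → write Y, move R, go to p1
p1 | XYYYY[Y]__   read Y → write Y, move R, go to p0
p0 | XYYYYY[_]_   read _ → write Y, move L, go to p2
p2 | XYYYY[Y]Y_   read Y → write X, move R, go to p2
p2 | XYYYYX[Y]_   read Y → write X, move R, go to p2
p2 | XYYYYXX[_]   read _ → write X, move L, go to pH
pH | XYYYYX[X]X
At halt the head is at cell 6.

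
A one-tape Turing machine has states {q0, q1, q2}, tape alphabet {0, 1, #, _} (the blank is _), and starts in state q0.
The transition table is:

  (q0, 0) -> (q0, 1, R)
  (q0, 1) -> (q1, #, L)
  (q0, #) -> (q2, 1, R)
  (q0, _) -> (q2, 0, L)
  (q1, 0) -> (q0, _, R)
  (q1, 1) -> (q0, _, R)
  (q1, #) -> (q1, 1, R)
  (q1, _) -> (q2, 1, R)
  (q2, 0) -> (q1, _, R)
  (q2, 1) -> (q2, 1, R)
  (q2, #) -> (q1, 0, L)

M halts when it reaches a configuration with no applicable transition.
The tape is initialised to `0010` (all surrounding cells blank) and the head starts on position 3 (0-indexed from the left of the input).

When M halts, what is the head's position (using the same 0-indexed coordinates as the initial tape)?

6

state=q0 head=3 tape=001[0]___   (q0,0)→(q0,1,R)
state=q0 head=4 tape=0011[_]__   (q0,_)→(q2,0,L)
state=q2 head=3 tape=001[1]0__   (q2,1)→(q2,1,R)
state=q2 head=4 tape=0011[0]__   (q2,0)→(q1,_,R)
state=q1 head=5 tape=0011_[_]_   (q1,_)→(q2,1,R)
state=q2 head=6 tape=0011_1[_]
At halt the head is at cell 6.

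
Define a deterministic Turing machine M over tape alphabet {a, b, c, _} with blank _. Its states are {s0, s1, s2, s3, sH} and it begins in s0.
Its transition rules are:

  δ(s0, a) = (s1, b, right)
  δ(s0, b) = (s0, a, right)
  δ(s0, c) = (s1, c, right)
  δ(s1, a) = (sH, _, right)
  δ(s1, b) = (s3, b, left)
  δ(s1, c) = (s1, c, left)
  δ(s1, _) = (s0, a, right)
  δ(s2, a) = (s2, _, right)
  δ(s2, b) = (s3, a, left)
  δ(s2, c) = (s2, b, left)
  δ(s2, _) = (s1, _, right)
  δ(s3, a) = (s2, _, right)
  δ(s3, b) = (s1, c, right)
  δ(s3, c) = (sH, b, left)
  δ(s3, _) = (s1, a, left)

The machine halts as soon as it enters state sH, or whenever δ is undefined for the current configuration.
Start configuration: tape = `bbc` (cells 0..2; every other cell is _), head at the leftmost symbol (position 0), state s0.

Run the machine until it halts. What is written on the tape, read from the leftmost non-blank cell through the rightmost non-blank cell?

s0 | [b]bc__   read b → write a, move right, go to s0
s0 | a[b]c__   read b → write a, move right, go to s0
s0 | aa[c]__   read c → write c, move right, go to s1
s1 | aac[_]_   read _ → write a, move right, go to s0
s0 | aaca[_]
The non-blank tape span at halt is aaca.

aaca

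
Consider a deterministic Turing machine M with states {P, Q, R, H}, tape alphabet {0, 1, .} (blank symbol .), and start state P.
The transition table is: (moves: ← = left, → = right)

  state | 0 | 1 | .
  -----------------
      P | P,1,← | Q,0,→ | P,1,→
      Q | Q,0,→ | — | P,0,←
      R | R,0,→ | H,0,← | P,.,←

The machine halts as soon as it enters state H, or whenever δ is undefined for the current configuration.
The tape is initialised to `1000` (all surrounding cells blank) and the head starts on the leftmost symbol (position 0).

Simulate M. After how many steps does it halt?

11

P | .[1]000.   read 1 → write 0, move →, go to Q
Q | .0[0]00.   read 0 → write 0, move →, go to Q
Q | .00[0]0.   read 0 → write 0, move →, go to Q
Q | .000[0].   read 0 → write 0, move →, go to Q
Q | .0000[.]   read . → write 0, move ←, go to P
P | .000[0]0   read 0 → write 1, move ←, go to P
P | .00[0]10   read 0 → write 1, move ←, go to P
P | .0[0]110   read 0 → write 1, move ←, go to P
P | .[0]1110   read 0 → write 1, move ←, go to P
P | [.]11110   read . → write 1, move →, go to P
P | 1[1]1110   read 1 → write 0, move →, go to Q
Q | 10[1]110
M halts after 11 transitions.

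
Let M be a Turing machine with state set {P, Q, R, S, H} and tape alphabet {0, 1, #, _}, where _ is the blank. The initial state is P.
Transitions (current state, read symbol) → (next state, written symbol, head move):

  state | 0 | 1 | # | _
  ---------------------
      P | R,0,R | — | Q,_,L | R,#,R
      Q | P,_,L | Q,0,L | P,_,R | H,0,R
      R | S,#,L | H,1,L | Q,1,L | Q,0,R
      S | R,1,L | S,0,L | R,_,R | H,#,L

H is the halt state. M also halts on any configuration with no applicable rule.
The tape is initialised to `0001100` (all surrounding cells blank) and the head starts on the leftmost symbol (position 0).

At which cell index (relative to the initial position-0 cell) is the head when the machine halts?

state=P head=0 tape=__[0]001100   (P,0)→(R,0,R)
state=R head=1 tape=__0[0]01100   (R,0)→(S,#,L)
state=S head=0 tape=__[0]#01100   (S,0)→(R,1,L)
state=R head=-1 tape=_[_]1#01100   (R,_)→(Q,0,R)
state=Q head=0 tape=_0[1]#01100   (Q,1)→(Q,0,L)
state=Q head=-1 tape=_[0]0#01100   (Q,0)→(P,_,L)
state=P head=-2 tape=[_]_0#01100   (P,_)→(R,#,R)
state=R head=-1 tape=#[_]0#01100   (R,_)→(Q,0,R)
state=Q head=0 tape=#0[0]#01100   (Q,0)→(P,_,L)
state=P head=-1 tape=#[0]_#01100   (P,0)→(R,0,R)
state=R head=0 tape=#0[_]#01100   (R,_)→(Q,0,R)
state=Q head=1 tape=#00[#]01100   (Q,#)→(P,_,R)
state=P head=2 tape=#00_[0]1100   (P,0)→(R,0,R)
state=R head=3 tape=#00_0[1]100   (R,1)→(H,1,L)
state=H head=2 tape=#00_[0]1100
At halt the head is at cell 2.

2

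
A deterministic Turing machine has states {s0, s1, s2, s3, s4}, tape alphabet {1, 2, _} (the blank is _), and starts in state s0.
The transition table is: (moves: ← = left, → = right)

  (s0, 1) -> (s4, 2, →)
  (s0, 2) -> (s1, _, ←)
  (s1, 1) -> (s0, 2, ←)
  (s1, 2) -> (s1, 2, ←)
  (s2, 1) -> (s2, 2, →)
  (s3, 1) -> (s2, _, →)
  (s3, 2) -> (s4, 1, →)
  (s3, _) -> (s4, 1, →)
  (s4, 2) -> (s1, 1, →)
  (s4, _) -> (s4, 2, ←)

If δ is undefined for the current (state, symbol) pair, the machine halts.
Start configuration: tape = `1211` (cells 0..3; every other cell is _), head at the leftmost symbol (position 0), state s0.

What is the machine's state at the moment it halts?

s1

s0 | [1]211_   read 1 → write 2, move →, go to s4
s4 | 2[2]11_   read 2 → write 1, move →, go to s1
s1 | 21[1]1_   read 1 → write 2, move ←, go to s0
s0 | 2[1]21_   read 1 → write 2, move →, go to s4
s4 | 22[2]1_   read 2 → write 1, move →, go to s1
s1 | 221[1]_   read 1 → write 2, move ←, go to s0
s0 | 22[1]2_   read 1 → write 2, move →, go to s4
s4 | 222[2]_   read 2 → write 1, move →, go to s1
s1 | 2221[_]
No transition is defined for (s1, _); M halts in state s1.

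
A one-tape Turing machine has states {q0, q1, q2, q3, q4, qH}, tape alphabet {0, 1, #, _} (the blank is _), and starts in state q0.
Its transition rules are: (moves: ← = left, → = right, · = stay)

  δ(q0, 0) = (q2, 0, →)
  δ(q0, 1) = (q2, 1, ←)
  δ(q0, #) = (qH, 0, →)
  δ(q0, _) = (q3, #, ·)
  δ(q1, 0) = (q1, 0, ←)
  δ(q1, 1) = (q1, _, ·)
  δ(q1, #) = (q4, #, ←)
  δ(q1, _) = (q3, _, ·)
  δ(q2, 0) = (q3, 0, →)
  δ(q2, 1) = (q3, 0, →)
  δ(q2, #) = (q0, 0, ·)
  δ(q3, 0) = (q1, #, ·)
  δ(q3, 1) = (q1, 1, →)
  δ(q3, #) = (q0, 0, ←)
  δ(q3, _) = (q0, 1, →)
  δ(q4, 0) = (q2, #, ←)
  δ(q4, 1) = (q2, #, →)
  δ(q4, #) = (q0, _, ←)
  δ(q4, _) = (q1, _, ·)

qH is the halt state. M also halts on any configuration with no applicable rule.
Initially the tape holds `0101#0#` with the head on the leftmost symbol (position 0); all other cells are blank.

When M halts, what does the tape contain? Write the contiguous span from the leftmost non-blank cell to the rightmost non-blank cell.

000#00010

state=q0 head=0 tape=[0]101#0#___   (q0,0)→(q2,0,→)
state=q2 head=1 tape=0[1]01#0#___   (q2,1)→(q3,0,→)
state=q3 head=2 tape=00[0]1#0#___   (q3,0)→(q1,#,·)
state=q1 head=2 tape=00[#]1#0#___   (q1,#)→(q4,#,←)
state=q4 head=1 tape=0[0]#1#0#___   (q4,0)→(q2,#,←)
state=q2 head=0 tape=[0]##1#0#___   (q2,0)→(q3,0,→)
state=q3 head=1 tape=0[#]#1#0#___   (q3,#)→(q0,0,←)
state=q0 head=0 tape=[0]0#1#0#___   (q0,0)→(q2,0,→)
state=q2 head=1 tape=0[0]#1#0#___   (q2,0)→(q3,0,→)
state=q3 head=2 tape=00[#]1#0#___   (q3,#)→(q0,0,←)
state=q0 head=1 tape=0[0]01#0#___   (q0,0)→(q2,0,→)
state=q2 head=2 tape=00[0]1#0#___   (q2,0)→(q3,0,→)
state=q3 head=3 tape=000[1]#0#___   (q3,1)→(q1,1,→)
state=q1 head=4 tape=0001[#]0#___   (q1,#)→(q4,#,←)
state=q4 head=3 tape=000[1]#0#___   (q4,1)→(q2,#,→)
state=q2 head=4 tape=000#[#]0#___   (q2,#)→(q0,0,·)
state=q0 head=4 tape=000#[0]0#___   (q0,0)→(q2,0,→)
state=q2 head=5 tape=000#0[0]#___   (q2,0)→(q3,0,→)
state=q3 head=6 tape=000#00[#]___   (q3,#)→(q0,0,←)
state=q0 head=5 tape=000#0[0]0___   (q0,0)→(q2,0,→)
state=q2 head=6 tape=000#00[0]___   (q2,0)→(q3,0,→)
state=q3 head=7 tape=000#000[_]__   (q3,_)→(q0,1,→)
state=q0 head=8 tape=000#0001[_]_   (q0,_)→(q3,#,·)
state=q3 head=8 tape=000#0001[#]_   (q3,#)→(q0,0,←)
state=q0 head=7 tape=000#000[1]0_   (q0,1)→(q2,1,←)
state=q2 head=6 tape=000#00[0]10_   (q2,0)→(q3,0,→)
state=q3 head=7 tape=000#000[1]0_   (q3,1)→(q1,1,→)
state=q1 head=8 tape=000#0001[0]_   (q1,0)→(q1,0,←)
state=q1 head=7 tape=000#000[1]0_   (q1,1)→(q1,_,·)
state=q1 head=7 tape=000#000[_]0_   (q1,_)→(q3,_,·)
state=q3 head=7 tape=000#000[_]0_   (q3,_)→(q0,1,→)
state=q0 head=8 tape=000#0001[0]_   (q0,0)→(q2,0,→)
state=q2 head=9 tape=000#00010[_]
The non-blank tape span at halt is 000#00010.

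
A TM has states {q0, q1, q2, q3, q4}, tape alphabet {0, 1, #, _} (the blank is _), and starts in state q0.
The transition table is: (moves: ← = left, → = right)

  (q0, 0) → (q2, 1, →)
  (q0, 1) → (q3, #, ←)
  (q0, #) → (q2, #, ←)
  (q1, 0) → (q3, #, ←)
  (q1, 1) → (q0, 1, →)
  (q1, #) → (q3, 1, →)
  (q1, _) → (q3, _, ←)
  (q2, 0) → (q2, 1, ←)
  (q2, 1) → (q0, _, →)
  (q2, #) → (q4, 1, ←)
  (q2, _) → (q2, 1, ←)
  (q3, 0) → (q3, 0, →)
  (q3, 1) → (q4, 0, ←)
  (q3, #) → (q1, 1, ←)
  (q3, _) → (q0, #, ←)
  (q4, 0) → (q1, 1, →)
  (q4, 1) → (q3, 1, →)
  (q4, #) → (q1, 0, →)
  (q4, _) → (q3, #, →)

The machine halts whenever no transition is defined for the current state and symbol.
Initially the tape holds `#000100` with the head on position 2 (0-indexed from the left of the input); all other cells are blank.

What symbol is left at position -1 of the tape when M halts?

state=q0 head=2 tape=__#0[0]0100   (q0,0)→(q2,1,→)
state=q2 head=3 tape=__#01[0]100   (q2,0)→(q2,1,←)
state=q2 head=2 tape=__#0[1]1100   (q2,1)→(q0,_,→)
state=q0 head=3 tape=__#0_[1]100   (q0,1)→(q3,#,←)
state=q3 head=2 tape=__#0[_]#100   (q3,_)→(q0,#,←)
state=q0 head=1 tape=__#[0]##100   (q0,0)→(q2,1,→)
state=q2 head=2 tape=__#1[#]#100   (q2,#)→(q4,1,←)
state=q4 head=1 tape=__#[1]1#100   (q4,1)→(q3,1,→)
state=q3 head=2 tape=__#1[1]#100   (q3,1)→(q4,0,←)
state=q4 head=1 tape=__#[1]0#100   (q4,1)→(q3,1,→)
state=q3 head=2 tape=__#1[0]#100   (q3,0)→(q3,0,→)
state=q3 head=3 tape=__#10[#]100   (q3,#)→(q1,1,←)
state=q1 head=2 tape=__#1[0]1100   (q1,0)→(q3,#,←)
state=q3 head=1 tape=__#[1]#1100   (q3,1)→(q4,0,←)
state=q4 head=0 tape=__[#]0#1100   (q4,#)→(q1,0,→)
state=q1 head=1 tape=__0[0]#1100   (q1,0)→(q3,#,←)
state=q3 head=0 tape=__[0]##1100   (q3,0)→(q3,0,→)
state=q3 head=1 tape=__0[#]#1100   (q3,#)→(q1,1,←)
state=q1 head=0 tape=__[0]1#1100   (q1,0)→(q3,#,←)
state=q3 head=-1 tape=_[_]#1#1100   (q3,_)→(q0,#,←)
state=q0 head=-2 tape=[_]##1#1100
Cell -1 holds # when M halts.

#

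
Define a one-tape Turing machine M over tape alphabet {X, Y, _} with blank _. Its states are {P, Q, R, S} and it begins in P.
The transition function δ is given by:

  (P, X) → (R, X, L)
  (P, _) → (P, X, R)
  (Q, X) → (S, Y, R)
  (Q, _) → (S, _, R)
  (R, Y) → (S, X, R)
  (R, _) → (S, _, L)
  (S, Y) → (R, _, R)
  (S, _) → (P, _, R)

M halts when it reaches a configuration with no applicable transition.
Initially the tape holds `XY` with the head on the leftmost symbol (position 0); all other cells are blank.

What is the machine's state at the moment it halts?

R

state=P head=0 tape=__[X]Y   (P,X)→(R,X,L)
state=R head=-1 tape=_[_]XY   (R,_)→(S,_,L)
state=S head=-2 tape=[_]_XY   (S,_)→(P,_,R)
state=P head=-1 tape=_[_]XY   (P,_)→(P,X,R)
state=P head=0 tape=_X[X]Y   (P,X)→(R,X,L)
state=R head=-1 tape=_[X]XY
No transition is defined for (R, X); M halts in state R.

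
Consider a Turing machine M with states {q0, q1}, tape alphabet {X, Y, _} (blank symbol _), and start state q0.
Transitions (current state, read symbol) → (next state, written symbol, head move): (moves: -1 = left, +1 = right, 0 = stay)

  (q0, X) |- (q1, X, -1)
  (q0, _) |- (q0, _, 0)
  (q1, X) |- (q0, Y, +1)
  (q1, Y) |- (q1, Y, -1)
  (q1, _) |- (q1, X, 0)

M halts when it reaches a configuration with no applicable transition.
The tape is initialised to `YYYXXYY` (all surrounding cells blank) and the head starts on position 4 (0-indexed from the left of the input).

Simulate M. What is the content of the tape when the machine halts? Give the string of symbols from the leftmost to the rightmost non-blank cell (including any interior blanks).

YYYYYXYY

q0 | _YYYX[X]YY   read X → write X, move -1, go to q1
q1 | _YYY[X]XYY   read X → write Y, move +1, go to q0
q0 | _YYYY[X]YY   read X → write X, move -1, go to q1
q1 | _YYY[Y]XYY   read Y → write Y, move -1, go to q1
q1 | _YY[Y]YXYY   read Y → write Y, move -1, go to q1
q1 | _Y[Y]YYXYY   read Y → write Y, move -1, go to q1
q1 | _[Y]YYYXYY   read Y → write Y, move -1, go to q1
q1 | [_]YYYYXYY   read _ → write X, move 0, go to q1
q1 | [X]YYYYXYY   read X → write Y, move +1, go to q0
q0 | Y[Y]YYYXYY
The non-blank tape span at halt is YYYYYXYY.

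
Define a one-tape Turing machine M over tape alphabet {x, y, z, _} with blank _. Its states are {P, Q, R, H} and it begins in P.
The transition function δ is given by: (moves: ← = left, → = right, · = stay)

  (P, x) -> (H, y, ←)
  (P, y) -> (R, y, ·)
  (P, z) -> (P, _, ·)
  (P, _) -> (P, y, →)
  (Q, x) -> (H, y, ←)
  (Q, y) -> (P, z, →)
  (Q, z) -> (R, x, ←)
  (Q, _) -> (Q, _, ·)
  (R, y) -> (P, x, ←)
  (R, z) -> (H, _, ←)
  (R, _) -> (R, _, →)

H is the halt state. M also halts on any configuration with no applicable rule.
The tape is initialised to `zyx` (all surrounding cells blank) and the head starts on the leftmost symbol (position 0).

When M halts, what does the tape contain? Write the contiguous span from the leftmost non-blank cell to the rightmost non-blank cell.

state=P head=0 tape=_[z]yx   (P,z)→(P,_,·)
state=P head=0 tape=_[_]yx   (P,_)→(P,y,→)
state=P head=1 tape=_y[y]x   (P,y)→(R,y,·)
state=R head=1 tape=_y[y]x   (R,y)→(P,x,←)
state=P head=0 tape=_[y]xx   (P,y)→(R,y,·)
state=R head=0 tape=_[y]xx   (R,y)→(P,x,←)
state=P head=-1 tape=[_]xxx   (P,_)→(P,y,→)
state=P head=0 tape=y[x]xx   (P,x)→(H,y,←)
state=H head=-1 tape=[y]yxx
The non-blank tape span at halt is yyxx.

yyxx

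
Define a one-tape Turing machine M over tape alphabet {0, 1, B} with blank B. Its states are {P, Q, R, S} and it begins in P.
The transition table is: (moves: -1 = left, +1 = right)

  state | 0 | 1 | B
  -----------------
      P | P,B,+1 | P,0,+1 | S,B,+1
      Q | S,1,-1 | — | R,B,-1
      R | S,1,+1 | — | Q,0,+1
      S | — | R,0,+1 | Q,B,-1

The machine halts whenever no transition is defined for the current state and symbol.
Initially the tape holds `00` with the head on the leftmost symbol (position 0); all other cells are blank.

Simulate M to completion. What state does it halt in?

state=P head=0 tape=[0]0BB   (P,0)→(P,B,+1)
state=P head=1 tape=B[0]BB   (P,0)→(P,B,+1)
state=P head=2 tape=BB[B]B   (P,B)→(S,B,+1)
state=S head=3 tape=BBB[B]   (S,B)→(Q,B,-1)
state=Q head=2 tape=BB[B]B   (Q,B)→(R,B,-1)
state=R head=1 tape=B[B]BB   (R,B)→(Q,0,+1)
state=Q head=2 tape=B0[B]B   (Q,B)→(R,B,-1)
state=R head=1 tape=B[0]BB   (R,0)→(S,1,+1)
state=S head=2 tape=B1[B]B   (S,B)→(Q,B,-1)
state=Q head=1 tape=B[1]BB
No transition is defined for (Q, 1); M halts in state Q.

Q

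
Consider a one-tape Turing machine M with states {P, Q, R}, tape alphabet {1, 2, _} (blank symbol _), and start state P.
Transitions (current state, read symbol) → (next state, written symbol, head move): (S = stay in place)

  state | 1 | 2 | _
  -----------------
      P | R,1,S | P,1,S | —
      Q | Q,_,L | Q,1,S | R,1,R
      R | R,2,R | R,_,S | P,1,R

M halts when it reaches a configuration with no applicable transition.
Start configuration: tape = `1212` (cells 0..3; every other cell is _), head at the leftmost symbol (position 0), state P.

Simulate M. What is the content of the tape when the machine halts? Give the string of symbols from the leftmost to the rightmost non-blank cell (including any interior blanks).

P | [1]212_   read 1 → write 1, move S, go to R
R | [1]212_   read 1 → write 2, move R, go to R
R | 2[2]12_   read 2 → write _, move S, go to R
R | 2[_]12_   read _ → write 1, move R, go to P
P | 21[1]2_   read 1 → write 1, move S, go to R
R | 21[1]2_   read 1 → write 2, move R, go to R
R | 212[2]_   read 2 → write _, move S, go to R
R | 212[_]_   read _ → write 1, move R, go to P
P | 2121[_]
The non-blank tape span at halt is 2121.

2121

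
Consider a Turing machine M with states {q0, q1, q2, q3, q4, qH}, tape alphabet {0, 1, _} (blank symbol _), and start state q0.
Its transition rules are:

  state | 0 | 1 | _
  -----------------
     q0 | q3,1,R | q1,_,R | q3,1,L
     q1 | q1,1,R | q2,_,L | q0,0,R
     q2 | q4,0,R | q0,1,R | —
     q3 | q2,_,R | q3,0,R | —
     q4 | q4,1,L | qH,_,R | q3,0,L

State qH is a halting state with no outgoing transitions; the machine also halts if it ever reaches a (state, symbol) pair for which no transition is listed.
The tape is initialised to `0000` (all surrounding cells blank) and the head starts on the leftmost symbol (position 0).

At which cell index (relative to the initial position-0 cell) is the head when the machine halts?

q0 | [0]000____   read 0 → write 1, move R, go to q3
q3 | 1[0]00____   read 0 → write _, move R, go to q2
q2 | 1_[0]0____   read 0 → write 0, move R, go to q4
q4 | 1_0[0]____   read 0 → write 1, move L, go to q4
q4 | 1_[0]1____   read 0 → write 1, move L, go to q4
q4 | 1[_]11____   read _ → write 0, move L, go to q3
q3 | [1]011____   read 1 → write 0, move R, go to q3
q3 | 0[0]11____   read 0 → write _, move R, go to q2
q2 | 0_[1]1____   read 1 → write 1, move R, go to q0
q0 | 0_1[1]____   read 1 → write _, move R, go to q1
q1 | 0_1_[_]___   read _ → write 0, move R, go to q0
q0 | 0_1_0[_]__   read _ → write 1, move L, go to q3
q3 | 0_1_[0]1__   read 0 → write _, move R, go to q2
q2 | 0_1__[1]__   read 1 → write 1, move R, go to q0
q0 | 0_1__1[_]_   read _ → write 1, move L, go to q3
q3 | 0_1__[1]1_   read 1 → write 0, move R, go to q3
q3 | 0_1__0[1]_   read 1 → write 0, move R, go to q3
q3 | 0_1__00[_]
At halt the head is at cell 7.

7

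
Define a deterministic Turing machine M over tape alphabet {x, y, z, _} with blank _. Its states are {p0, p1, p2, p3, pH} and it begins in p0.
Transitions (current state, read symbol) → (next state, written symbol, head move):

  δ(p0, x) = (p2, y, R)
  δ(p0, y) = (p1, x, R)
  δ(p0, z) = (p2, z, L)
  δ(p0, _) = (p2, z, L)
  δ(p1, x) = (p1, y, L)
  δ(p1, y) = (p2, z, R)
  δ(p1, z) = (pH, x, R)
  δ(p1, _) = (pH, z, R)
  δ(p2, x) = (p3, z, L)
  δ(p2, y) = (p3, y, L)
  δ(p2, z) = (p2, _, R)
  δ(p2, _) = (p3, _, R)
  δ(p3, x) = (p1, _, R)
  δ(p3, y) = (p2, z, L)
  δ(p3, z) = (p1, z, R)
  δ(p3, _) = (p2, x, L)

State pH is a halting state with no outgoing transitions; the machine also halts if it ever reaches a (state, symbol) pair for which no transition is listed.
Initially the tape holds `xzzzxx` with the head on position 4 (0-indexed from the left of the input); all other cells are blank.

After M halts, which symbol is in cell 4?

state=p0 head=4 tape=xzzz[x]x____   (p0,x)→(p2,y,R)
state=p2 head=5 tape=xzzzy[x]____   (p2,x)→(p3,z,L)
state=p3 head=4 tape=xzzz[y]z____   (p3,y)→(p2,z,L)
state=p2 head=3 tape=xzz[z]zz____   (p2,z)→(p2,_,R)
state=p2 head=4 tape=xzz_[z]z____   (p2,z)→(p2,_,R)
state=p2 head=5 tape=xzz__[z]____   (p2,z)→(p2,_,R)
state=p2 head=6 tape=xzz___[_]___   (p2,_)→(p3,_,R)
state=p3 head=7 tape=xzz____[_]__   (p3,_)→(p2,x,L)
state=p2 head=6 tape=xzz___[_]x__   (p2,_)→(p3,_,R)
state=p3 head=7 tape=xzz____[x]__   (p3,x)→(p1,_,R)
state=p1 head=8 tape=xzz_____[_]_   (p1,_)→(pH,z,R)
state=pH head=9 tape=xzz_____z[_]
Cell 4 holds _ when M halts.

_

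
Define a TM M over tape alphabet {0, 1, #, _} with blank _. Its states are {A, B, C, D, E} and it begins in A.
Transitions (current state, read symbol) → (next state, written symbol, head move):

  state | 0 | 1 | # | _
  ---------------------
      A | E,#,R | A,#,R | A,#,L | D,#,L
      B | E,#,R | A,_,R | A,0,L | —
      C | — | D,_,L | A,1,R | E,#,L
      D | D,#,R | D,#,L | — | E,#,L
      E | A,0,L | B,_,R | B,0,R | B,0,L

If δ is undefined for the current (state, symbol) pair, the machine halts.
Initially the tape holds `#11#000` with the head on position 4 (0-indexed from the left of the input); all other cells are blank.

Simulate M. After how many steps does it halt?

state=A head=4 tape=____#11#[0]00   (A,0)→(E,#,R)
state=E head=5 tape=____#11##[0]0   (E,0)→(A,0,L)
state=A head=4 tape=____#11#[#]00   (A,#)→(A,#,L)
state=A head=3 tape=____#11[#]#00   (A,#)→(A,#,L)
state=A head=2 tape=____#1[1]##00   (A,1)→(A,#,R)
state=A head=3 tape=____#1#[#]#00   (A,#)→(A,#,L)
state=A head=2 tape=____#1[#]##00   (A,#)→(A,#,L)
state=A head=1 tape=____#[1]###00   (A,1)→(A,#,R)
state=A head=2 tape=____##[#]##00   (A,#)→(A,#,L)
state=A head=1 tape=____#[#]###00   (A,#)→(A,#,L)
state=A head=0 tape=____[#]####00   (A,#)→(A,#,L)
state=A head=-1 tape=___[_]#####00   (A,_)→(D,#,L)
state=D head=-2 tape=__[_]######00   (D,_)→(E,#,L)
state=E head=-3 tape=_[_]#######00   (E,_)→(B,0,L)
state=B head=-4 tape=[_]0#######00
M halts after 14 transitions.

14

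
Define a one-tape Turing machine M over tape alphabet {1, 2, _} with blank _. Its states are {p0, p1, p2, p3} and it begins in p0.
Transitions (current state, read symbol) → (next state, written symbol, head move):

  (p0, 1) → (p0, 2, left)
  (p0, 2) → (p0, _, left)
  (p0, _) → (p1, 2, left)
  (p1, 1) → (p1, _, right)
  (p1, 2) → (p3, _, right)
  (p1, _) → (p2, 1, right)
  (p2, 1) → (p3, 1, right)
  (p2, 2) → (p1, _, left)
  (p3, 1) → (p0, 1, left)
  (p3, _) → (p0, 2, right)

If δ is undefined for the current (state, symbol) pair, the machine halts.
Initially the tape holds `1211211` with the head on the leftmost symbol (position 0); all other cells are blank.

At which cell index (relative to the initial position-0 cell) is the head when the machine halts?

p0 | __[1]211211   read 1 → write 2, move left, go to p0
p0 | _[_]2211211   read _ → write 2, move left, go to p1
p1 | [_]22211211   read _ → write 1, move right, go to p2
p2 | 1[2]2211211   read 2 → write _, move left, go to p1
p1 | [1]_2211211   read 1 → write _, move right, go to p1
p1 | _[_]2211211   read _ → write 1, move right, go to p2
p2 | _1[2]211211   read 2 → write _, move left, go to p1
p1 | _[1]_211211   read 1 → write _, move right, go to p1
p1 | __[_]211211   read _ → write 1, move right, go to p2
p2 | __1[2]11211   read 2 → write _, move left, go to p1
p1 | __[1]_11211   read 1 → write _, move right, go to p1
p1 | ___[_]11211   read _ → write 1, move right, go to p2
p2 | ___1[1]1211   read 1 → write 1, move right, go to p3
p3 | ___11[1]211   read 1 → write 1, move left, go to p0
p0 | ___1[1]1211   read 1 → write 2, move left, go to p0
p0 | ___[1]21211   read 1 → write 2, move left, go to p0
p0 | __[_]221211   read _ → write 2, move left, go to p1
p1 | _[_]2221211   read _ → write 1, move right, go to p2
p2 | _1[2]221211   read 2 → write _, move left, go to p1
p1 | _[1]_221211   read 1 → write _, move right, go to p1
p1 | __[_]221211   read _ → write 1, move right, go to p2
p2 | __1[2]21211   read 2 → write _, move left, go to p1
p1 | __[1]_21211   read 1 → write _, move right, go to p1
p1 | ___[_]21211   read _ → write 1, move right, go to p2
p2 | ___1[2]1211   read 2 → write _, move left, go to p1
p1 | ___[1]_1211   read 1 → write _, move right, go to p1
p1 | ____[_]1211   read _ → write 1, move right, go to p2
p2 | ____1[1]211   read 1 → write 1, move right, go to p3
p3 | ____11[2]11
At halt the head is at cell 4.

4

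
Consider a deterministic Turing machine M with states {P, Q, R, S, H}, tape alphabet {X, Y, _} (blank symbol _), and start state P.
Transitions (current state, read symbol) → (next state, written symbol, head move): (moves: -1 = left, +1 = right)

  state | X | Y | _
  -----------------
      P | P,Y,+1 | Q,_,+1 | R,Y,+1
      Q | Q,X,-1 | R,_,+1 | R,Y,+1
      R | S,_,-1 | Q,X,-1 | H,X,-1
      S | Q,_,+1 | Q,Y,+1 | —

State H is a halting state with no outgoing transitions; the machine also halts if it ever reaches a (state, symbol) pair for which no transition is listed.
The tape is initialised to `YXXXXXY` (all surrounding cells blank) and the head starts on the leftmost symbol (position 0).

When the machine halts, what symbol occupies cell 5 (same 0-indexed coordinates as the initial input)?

P | [Y]XXXXXY   read Y → write _, move +1, go to Q
Q | _[X]XXXXY   read X → write X, move -1, go to Q
Q | [_]XXXXXY   read _ → write Y, move +1, go to R
R | Y[X]XXXXY   read X → write _, move -1, go to S
S | [Y]_XXXXY   read Y → write Y, move +1, go to Q
Q | Y[_]XXXXY   read _ → write Y, move +1, go to R
R | YY[X]XXXY   read X → write _, move -1, go to S
S | Y[Y]_XXXY   read Y → write Y, move +1, go to Q
Q | YY[_]XXXY   read _ → write Y, move +1, go to R
R | YYY[X]XXY   read X → write _, move -1, go to S
S | YY[Y]_XXY   read Y → write Y, move +1, go to Q
Q | YYY[_]XXY   read _ → write Y, move +1, go to R
R | YYYY[X]XY   read X → write _, move -1, go to S
S | YYY[Y]_XY   read Y → write Y, move +1, go to Q
Q | YYYY[_]XY   read _ → write Y, move +1, go to R
R | YYYYY[X]Y   read X → write _, move -1, go to S
S | YYYY[Y]_Y   read Y → write Y, move +1, go to Q
Q | YYYYY[_]Y   read _ → write Y, move +1, go to R
R | YYYYYY[Y]   read Y → write X, move -1, go to Q
Q | YYYYY[Y]X   read Y → write _, move +1, go to R
R | YYYYY_[X]   read X → write _, move -1, go to S
S | YYYYY[_]_
Cell 5 holds _ when M halts.

_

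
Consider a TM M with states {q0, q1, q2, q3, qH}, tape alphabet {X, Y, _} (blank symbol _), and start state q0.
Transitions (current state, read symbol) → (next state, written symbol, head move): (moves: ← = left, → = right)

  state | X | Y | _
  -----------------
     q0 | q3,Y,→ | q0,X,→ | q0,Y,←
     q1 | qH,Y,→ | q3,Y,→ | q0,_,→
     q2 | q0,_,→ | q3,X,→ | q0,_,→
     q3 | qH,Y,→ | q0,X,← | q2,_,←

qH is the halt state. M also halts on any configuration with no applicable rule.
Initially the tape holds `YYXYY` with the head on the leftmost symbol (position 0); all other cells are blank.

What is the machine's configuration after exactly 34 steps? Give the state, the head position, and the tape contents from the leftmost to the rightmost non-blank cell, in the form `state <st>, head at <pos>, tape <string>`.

state q0, head at 6, tape XXXXXXX

state=q0 head=0 tape=[Y]YXYY__   (q0,Y)→(q0,X,→)
state=q0 head=1 tape=X[Y]XYY__   (q0,Y)→(q0,X,→)
state=q0 head=2 tape=XX[X]YY__   (q0,X)→(q3,Y,→)
state=q3 head=3 tape=XXY[Y]Y__   (q3,Y)→(q0,X,←)
state=q0 head=2 tape=XX[Y]XY__   (q0,Y)→(q0,X,→)
state=q0 head=3 tape=XXX[X]Y__   (q0,X)→(q3,Y,→)
state=q3 head=4 tape=XXXY[Y]__   (q3,Y)→(q0,X,←)
state=q0 head=3 tape=XXX[Y]X__   (q0,Y)→(q0,X,→)
state=q0 head=4 tape=XXXX[X]__   (q0,X)→(q3,Y,→)
state=q3 head=5 tape=XXXXY[_]_   (q3,_)→(q2,_,←)
state=q2 head=4 tape=XXXX[Y]__   (q2,Y)→(q3,X,→)
state=q3 head=5 tape=XXXXX[_]_   (q3,_)→(q2,_,←)
state=q2 head=4 tape=XXXX[X]__   (q2,X)→(q0,_,→)
state=q0 head=5 tape=XXXX_[_]_   (q0,_)→(q0,Y,←)
state=q0 head=4 tape=XXXX[_]Y_   (q0,_)→(q0,Y,←)
state=q0 head=3 tape=XXX[X]YY_   (q0,X)→(q3,Y,→)
state=q3 head=4 tape=XXXY[Y]Y_   (q3,Y)→(q0,X,←)
state=q0 head=3 tape=XXX[Y]XY_   (q0,Y)→(q0,X,→)
state=q0 head=4 tape=XXXX[X]Y_   (q0,X)→(q3,Y,→)
state=q3 head=5 tape=XXXXY[Y]_   (q3,Y)→(q0,X,←)
state=q0 head=4 tape=XXXX[Y]X_   (q0,Y)→(q0,X,→)
state=q0 head=5 tape=XXXXX[X]_   (q0,X)→(q3,Y,→)
state=q3 head=6 tape=XXXXXY[_]   (q3,_)→(q2,_,←)
state=q2 head=5 tape=XXXXX[Y]_   (q2,Y)→(q3,X,→)
state=q3 head=6 tape=XXXXXX[_]   (q3,_)→(q2,_,←)
state=q2 head=5 tape=XXXXX[X]_   (q2,X)→(q0,_,→)
state=q0 head=6 tape=XXXXX_[_]   (q0,_)→(q0,Y,←)
state=q0 head=5 tape=XXXXX[_]Y   (q0,_)→(q0,Y,←)
state=q0 head=4 tape=XXXX[X]YY   (q0,X)→(q3,Y,→)
state=q3 head=5 tape=XXXXY[Y]Y   (q3,Y)→(q0,X,←)
state=q0 head=4 tape=XXXX[Y]XY   (q0,Y)→(q0,X,→)
state=q0 head=5 tape=XXXXX[X]Y   (q0,X)→(q3,Y,→)
state=q3 head=6 tape=XXXXXY[Y]   (q3,Y)→(q0,X,←)
state=q0 head=5 tape=XXXXX[Y]X   (q0,Y)→(q0,X,→)
state=q0 head=6 tape=XXXXXX[X]
After 34 steps: state q0, head at 6, tape XXXXXXX.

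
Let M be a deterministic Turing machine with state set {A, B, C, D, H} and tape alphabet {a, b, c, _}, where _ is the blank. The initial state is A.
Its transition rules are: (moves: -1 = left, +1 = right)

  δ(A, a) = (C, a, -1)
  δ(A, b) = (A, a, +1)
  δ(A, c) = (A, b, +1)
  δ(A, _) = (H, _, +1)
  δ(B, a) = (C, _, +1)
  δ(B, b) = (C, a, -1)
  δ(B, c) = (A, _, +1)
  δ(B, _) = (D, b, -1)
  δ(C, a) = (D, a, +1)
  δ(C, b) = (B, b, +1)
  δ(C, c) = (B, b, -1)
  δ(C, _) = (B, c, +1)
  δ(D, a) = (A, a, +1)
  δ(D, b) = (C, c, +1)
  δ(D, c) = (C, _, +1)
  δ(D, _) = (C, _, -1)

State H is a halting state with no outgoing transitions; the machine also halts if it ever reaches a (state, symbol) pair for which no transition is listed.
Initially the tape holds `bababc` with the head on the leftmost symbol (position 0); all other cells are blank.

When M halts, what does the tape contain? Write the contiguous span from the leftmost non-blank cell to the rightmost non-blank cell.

A | [b]ababc__   read b → write a, move +1, go to A
A | a[a]babc__   read a → write a, move -1, go to C
C | [a]ababc__   read a → write a, move +1, go to D
D | a[a]babc__   read a → write a, move +1, go to A
A | aa[b]abc__   read b → write a, move +1, go to A
A | aaa[a]bc__   read a → write a, move -1, go to C
C | aa[a]abc__   read a → write a, move +1, go to D
D | aaa[a]bc__   read a → write a, move +1, go to A
A | aaaa[b]c__   read b → write a, move +1, go to A
A | aaaaa[c]__   read c → write b, move +1, go to A
A | aaaaab[_]_   read _ → write _, move +1, go to H
H | aaaaab_[_]
The non-blank tape span at halt is aaaaab.

aaaaab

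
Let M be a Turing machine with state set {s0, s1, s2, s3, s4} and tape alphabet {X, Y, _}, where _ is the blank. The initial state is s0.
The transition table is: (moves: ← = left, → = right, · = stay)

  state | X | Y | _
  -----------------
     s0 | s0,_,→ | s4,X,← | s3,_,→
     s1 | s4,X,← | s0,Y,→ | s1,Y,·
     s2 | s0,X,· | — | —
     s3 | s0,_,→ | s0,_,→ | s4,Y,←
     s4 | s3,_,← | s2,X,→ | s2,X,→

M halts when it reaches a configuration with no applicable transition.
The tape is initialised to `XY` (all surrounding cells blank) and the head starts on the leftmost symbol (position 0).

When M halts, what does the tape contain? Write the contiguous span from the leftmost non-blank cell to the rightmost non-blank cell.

state=s0 head=0 tape=[X]Y__   (s0,X)→(s0,_,→)
state=s0 head=1 tape=_[Y]__   (s0,Y)→(s4,X,←)
state=s4 head=0 tape=[_]X__   (s4,_)→(s2,X,→)
state=s2 head=1 tape=X[X]__   (s2,X)→(s0,X,·)
state=s0 head=1 tape=X[X]__   (s0,X)→(s0,_,→)
state=s0 head=2 tape=X_[_]_   (s0,_)→(s3,_,→)
state=s3 head=3 tape=X__[_]   (s3,_)→(s4,Y,←)
state=s4 head=2 tape=X_[_]Y   (s4,_)→(s2,X,→)
state=s2 head=3 tape=X_X[Y]
The non-blank tape span at halt is X_XY.

X_XY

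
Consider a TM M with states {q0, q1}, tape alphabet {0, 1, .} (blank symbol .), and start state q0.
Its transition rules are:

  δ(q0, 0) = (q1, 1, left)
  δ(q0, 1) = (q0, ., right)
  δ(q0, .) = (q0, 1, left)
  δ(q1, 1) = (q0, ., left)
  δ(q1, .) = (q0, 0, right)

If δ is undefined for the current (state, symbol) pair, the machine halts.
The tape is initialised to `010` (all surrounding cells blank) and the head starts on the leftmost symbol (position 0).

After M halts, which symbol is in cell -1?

q0 | .[0]10..   read 0 → write 1, move left, go to q1
q1 | [.]110..   read . → write 0, move right, go to q0
q0 | 0[1]10..   read 1 → write ., move right, go to q0
q0 | 0.[1]0..   read 1 → write ., move right, go to q0
q0 | 0..[0]..   read 0 → write 1, move left, go to q1
q1 | 0.[.]1..   read . → write 0, move right, go to q0
q0 | 0.0[1]..   read 1 → write ., move right, go to q0
q0 | 0.0.[.].   read . → write 1, move left, go to q0
q0 | 0.0[.]1.   read . → write 1, move left, go to q0
q0 | 0.[0]11.   read 0 → write 1, move left, go to q1
q1 | 0[.]111.   read . → write 0, move right, go to q0
q0 | 00[1]11.   read 1 → write ., move right, go to q0
q0 | 00.[1]1.   read 1 → write ., move right, go to q0
q0 | 00..[1].   read 1 → write ., move right, go to q0
q0 | 00...[.]   read . → write 1, move left, go to q0
q0 | 00..[.]1   read . → write 1, move left, go to q0
q0 | 00.[.]11   read . → write 1, move left, go to q0
q0 | 00[.]111   read . → write 1, move left, go to q0
q0 | 0[0]1111   read 0 → write 1, move left, go to q1
q1 | [0]11111
Cell -1 holds 0 when M halts.

0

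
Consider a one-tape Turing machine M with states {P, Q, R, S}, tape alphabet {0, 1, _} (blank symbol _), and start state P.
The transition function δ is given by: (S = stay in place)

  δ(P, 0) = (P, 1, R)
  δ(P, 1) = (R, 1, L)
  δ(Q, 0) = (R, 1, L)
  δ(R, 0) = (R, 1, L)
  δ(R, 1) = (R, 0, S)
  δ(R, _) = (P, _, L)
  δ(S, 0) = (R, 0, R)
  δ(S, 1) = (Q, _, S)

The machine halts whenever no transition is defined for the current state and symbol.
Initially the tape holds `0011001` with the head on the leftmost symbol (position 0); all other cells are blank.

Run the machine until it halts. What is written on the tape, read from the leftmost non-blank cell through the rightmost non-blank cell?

P | __[0]011001   read 0 → write 1, move R, go to P
P | __1[0]11001   read 0 → write 1, move R, go to P
P | __11[1]1001   read 1 → write 1, move L, go to R
R | __1[1]11001   read 1 → write 0, move S, go to R
R | __1[0]11001   read 0 → write 1, move L, go to R
R | __[1]111001   read 1 → write 0, move S, go to R
R | __[0]111001   read 0 → write 1, move L, go to R
R | _[_]1111001   read _ → write _, move L, go to P
P | [_]_1111001
The non-blank tape span at halt is 1111001.

1111001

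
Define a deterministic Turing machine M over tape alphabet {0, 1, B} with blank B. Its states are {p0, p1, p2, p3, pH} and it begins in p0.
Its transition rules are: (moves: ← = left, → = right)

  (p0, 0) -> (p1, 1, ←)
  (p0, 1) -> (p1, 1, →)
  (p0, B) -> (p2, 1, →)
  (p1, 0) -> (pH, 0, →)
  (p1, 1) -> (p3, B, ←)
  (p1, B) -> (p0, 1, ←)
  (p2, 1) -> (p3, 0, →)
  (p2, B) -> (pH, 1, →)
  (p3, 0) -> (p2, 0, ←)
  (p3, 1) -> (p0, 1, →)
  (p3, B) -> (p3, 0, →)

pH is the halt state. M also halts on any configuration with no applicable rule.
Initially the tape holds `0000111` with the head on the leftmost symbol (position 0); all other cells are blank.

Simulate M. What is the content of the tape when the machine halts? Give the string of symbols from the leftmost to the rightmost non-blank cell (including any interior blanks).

00B100111

state=p0 head=0 tape=BB[0]000111   (p0,0)→(p1,1,←)
state=p1 head=-1 tape=B[B]1000111   (p1,B)→(p0,1,←)
state=p0 head=-2 tape=[B]11000111   (p0,B)→(p2,1,→)
state=p2 head=-1 tape=1[1]1000111   (p2,1)→(p3,0,→)
state=p3 head=0 tape=10[1]000111   (p3,1)→(p0,1,→)
state=p0 head=1 tape=101[0]00111   (p0,0)→(p1,1,←)
state=p1 head=0 tape=10[1]100111   (p1,1)→(p3,B,←)
state=p3 head=-1 tape=1[0]B100111   (p3,0)→(p2,0,←)
state=p2 head=-2 tape=[1]0B100111   (p2,1)→(p3,0,→)
state=p3 head=-1 tape=0[0]B100111   (p3,0)→(p2,0,←)
state=p2 head=-2 tape=[0]0B100111
The non-blank tape span at halt is 00B100111.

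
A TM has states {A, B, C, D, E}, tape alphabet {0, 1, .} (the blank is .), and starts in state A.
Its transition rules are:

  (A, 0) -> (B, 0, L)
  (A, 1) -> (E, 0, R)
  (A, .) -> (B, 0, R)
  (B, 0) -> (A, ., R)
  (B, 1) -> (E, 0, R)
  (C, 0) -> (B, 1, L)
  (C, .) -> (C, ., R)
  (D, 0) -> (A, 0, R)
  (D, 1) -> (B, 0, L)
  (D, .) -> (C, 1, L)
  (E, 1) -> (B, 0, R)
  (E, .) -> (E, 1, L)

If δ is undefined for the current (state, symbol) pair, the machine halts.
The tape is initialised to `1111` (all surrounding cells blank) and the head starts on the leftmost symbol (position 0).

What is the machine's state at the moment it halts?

A | [1]111.   read 1 → write 0, move R, go to E
E | 0[1]11.   read 1 → write 0, move R, go to B
B | 00[1]1.   read 1 → write 0, move R, go to E
E | 000[1].   read 1 → write 0, move R, go to B
B | 0000[.]
No transition is defined for (B, .); M halts in state B.

B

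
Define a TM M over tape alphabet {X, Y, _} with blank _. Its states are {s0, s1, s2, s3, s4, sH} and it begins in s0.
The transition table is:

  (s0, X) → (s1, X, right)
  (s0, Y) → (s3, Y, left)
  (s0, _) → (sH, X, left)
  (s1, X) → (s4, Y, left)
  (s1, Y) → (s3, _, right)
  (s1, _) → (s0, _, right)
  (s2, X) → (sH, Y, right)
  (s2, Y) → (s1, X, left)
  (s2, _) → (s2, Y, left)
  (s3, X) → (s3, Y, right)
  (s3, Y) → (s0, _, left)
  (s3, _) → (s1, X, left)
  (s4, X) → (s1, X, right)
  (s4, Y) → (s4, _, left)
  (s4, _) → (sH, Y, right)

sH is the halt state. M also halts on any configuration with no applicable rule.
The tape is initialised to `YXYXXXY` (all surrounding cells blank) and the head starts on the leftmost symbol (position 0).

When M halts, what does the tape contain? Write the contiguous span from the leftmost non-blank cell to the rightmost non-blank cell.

s0 | __[Y]XYXXXY   read Y → write Y, move left, go to s3
s3 | _[_]YXYXXXY   read _ → write X, move left, go to s1
s1 | [_]XYXYXXXY   read _ → write _, move right, go to s0
s0 | _[X]YXYXXXY   read X → write X, move right, go to s1
s1 | _X[Y]XYXXXY   read Y → write _, move right, go to s3
s3 | _X_[X]YXXXY   read X → write Y, move right, go to s3
s3 | _X_Y[Y]XXXY   read Y → write _, move left, go to s0
s0 | _X_[Y]_XXXY   read Y → write Y, move left, go to s3
s3 | _X[_]Y_XXXY   read _ → write X, move left, go to s1
s1 | _[X]XY_XXXY   read X → write Y, move left, go to s4
s4 | [_]YXY_XXXY   read _ → write Y, move right, go to sH
sH | Y[Y]XY_XXXY
The non-blank tape span at halt is YYXY_XXXY.

YYXY_XXXY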